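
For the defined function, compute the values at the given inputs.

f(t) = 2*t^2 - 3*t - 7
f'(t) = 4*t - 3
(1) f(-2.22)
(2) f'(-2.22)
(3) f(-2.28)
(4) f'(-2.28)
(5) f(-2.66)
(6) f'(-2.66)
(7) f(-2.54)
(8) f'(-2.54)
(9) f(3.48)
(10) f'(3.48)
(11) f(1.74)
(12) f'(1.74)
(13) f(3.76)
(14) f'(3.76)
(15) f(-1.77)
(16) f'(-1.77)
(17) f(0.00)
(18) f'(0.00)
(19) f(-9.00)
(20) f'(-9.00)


(1) = 9.52
(2) = -11.88
(3) = 10.24
(4) = -12.12
(5) = 15.13
(6) = -13.64
(7) = 13.52
(8) = -13.16
(9) = 6.78
(10) = 10.92
(11) = -6.16
(12) = 3.96
(13) = 10.00
(14) = 12.04
(15) = 4.58
(16) = -10.08
(17) = -7.00
(18) = -3.00
(19) = 182.00
(20) = -39.00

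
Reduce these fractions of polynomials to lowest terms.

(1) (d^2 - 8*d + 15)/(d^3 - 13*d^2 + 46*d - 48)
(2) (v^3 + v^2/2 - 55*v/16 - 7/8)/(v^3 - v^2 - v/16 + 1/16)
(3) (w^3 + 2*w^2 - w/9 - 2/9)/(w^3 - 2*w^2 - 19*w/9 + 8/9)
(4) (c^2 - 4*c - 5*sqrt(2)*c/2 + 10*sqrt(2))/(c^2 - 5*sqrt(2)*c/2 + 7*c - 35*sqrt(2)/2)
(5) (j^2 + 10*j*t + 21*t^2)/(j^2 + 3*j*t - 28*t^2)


(1) = (d - 5)/(d^2 - 10*d + 16)
(2) = (4*v^2 + v - 14)/(4*v^2 - 5*v + 1)
(3) = (3*w^2 + 7*w + 2)/(3*w^2 - 5*w - 8)
(4) = (4*c - 16)/(4*c + 28)
(5) = (-j - 3*t)/(-j + 4*t)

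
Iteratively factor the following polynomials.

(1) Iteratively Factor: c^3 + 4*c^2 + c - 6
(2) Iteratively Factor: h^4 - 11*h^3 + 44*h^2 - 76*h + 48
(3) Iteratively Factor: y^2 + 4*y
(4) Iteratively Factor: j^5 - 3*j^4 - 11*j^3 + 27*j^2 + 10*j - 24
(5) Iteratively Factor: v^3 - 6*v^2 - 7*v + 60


(1) = (c + 3)*(c^2 + c - 2) = (c + 2)*(c + 3)*(c - 1)
(2) = (h - 4)*(h^3 - 7*h^2 + 16*h - 12) = (h - 4)*(h - 2)*(h^2 - 5*h + 6) = (h - 4)*(h - 2)^2*(h - 3)
(3) = (y)*(y + 4)
(4) = (j - 1)*(j^4 - 2*j^3 - 13*j^2 + 14*j + 24) = (j - 2)*(j - 1)*(j^3 - 13*j - 12) = (j - 4)*(j - 2)*(j - 1)*(j^2 + 4*j + 3) = (j - 4)*(j - 2)*(j - 1)*(j + 1)*(j + 3)
(5) = (v - 4)*(v^2 - 2*v - 15) = (v - 4)*(v + 3)*(v - 5)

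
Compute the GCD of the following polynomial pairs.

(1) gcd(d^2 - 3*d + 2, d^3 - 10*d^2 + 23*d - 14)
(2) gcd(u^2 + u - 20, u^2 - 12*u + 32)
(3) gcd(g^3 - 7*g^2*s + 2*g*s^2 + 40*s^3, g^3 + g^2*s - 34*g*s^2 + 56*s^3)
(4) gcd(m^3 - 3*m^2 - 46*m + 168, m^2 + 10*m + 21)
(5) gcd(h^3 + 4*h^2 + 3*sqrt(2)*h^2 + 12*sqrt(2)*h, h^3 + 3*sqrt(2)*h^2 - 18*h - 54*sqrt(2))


(1) = gcd((d - 2)*(d - 1), (d - 7)*(d - 2)*(d - 1)) = d^2 - 3*d + 2
(2) = u - 4
(3) = -g + 4*s
(4) = m + 7
(5) = gcd(h*(h + 4)*(h + 3*sqrt(2)), (h - 3*sqrt(2))*(h + 3*sqrt(2))^2) = h + 3*sqrt(2)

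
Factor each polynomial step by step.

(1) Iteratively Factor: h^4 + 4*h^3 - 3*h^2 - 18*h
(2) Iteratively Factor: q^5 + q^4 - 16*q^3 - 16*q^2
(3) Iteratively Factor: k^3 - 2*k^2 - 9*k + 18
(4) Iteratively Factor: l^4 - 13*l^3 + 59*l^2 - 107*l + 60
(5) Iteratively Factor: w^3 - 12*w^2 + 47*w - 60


(1) = (h + 3)*(h^3 + h^2 - 6*h) = (h - 2)*(h + 3)*(h^2 + 3*h) = (h - 2)*(h + 3)^2*(h)
(2) = (q)*(q^4 + q^3 - 16*q^2 - 16*q) = q*(q + 4)*(q^3 - 3*q^2 - 4*q) = q^2*(q + 4)*(q^2 - 3*q - 4) = q^2*(q + 1)*(q + 4)*(q - 4)
(3) = (k - 3)*(k^2 + k - 6) = (k - 3)*(k + 3)*(k - 2)
(4) = (l - 4)*(l^3 - 9*l^2 + 23*l - 15) = (l - 4)*(l - 3)*(l^2 - 6*l + 5) = (l - 4)*(l - 3)*(l - 1)*(l - 5)
(5) = (w - 4)*(w^2 - 8*w + 15) = (w - 4)*(w - 3)*(w - 5)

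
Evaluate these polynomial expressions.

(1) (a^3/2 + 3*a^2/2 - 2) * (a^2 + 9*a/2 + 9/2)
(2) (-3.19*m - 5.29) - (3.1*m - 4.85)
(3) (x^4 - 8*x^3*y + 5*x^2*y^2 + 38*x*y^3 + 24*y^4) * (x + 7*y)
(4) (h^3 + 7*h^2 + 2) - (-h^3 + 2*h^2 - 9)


(1) = a^5/2 + 15*a^4/4 + 9*a^3 + 19*a^2/4 - 9*a - 9
(2) = -6.29*m - 0.44
(3) = x^5 - x^4*y - 51*x^3*y^2 + 73*x^2*y^3 + 290*x*y^4 + 168*y^5
(4) = 2*h^3 + 5*h^2 + 11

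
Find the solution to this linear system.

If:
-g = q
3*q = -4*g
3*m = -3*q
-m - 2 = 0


Then:
No Solution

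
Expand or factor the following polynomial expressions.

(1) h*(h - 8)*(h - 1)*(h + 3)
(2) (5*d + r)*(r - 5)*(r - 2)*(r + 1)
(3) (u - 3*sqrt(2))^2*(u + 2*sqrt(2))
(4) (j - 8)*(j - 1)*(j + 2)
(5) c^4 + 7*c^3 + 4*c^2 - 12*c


(1) = h^4 - 6*h^3 - 19*h^2 + 24*h
(2) = 5*d*r^3 - 30*d*r^2 + 15*d*r + 50*d + r^4 - 6*r^3 + 3*r^2 + 10*r
(3) = u^3 - 4*sqrt(2)*u^2 - 6*u + 36*sqrt(2)
(4) = j^3 - 7*j^2 - 10*j + 16
(5) = c*(c - 1)*(c + 2)*(c + 6)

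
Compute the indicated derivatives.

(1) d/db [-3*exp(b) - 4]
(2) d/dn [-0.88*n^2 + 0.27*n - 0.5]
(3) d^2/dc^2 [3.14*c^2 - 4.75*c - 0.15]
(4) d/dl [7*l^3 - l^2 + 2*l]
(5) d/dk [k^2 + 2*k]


(1) = -3*exp(b)
(2) = 0.27 - 1.76*n
(3) = 6.28000000000000
(4) = 21*l^2 - 2*l + 2
(5) = 2*k + 2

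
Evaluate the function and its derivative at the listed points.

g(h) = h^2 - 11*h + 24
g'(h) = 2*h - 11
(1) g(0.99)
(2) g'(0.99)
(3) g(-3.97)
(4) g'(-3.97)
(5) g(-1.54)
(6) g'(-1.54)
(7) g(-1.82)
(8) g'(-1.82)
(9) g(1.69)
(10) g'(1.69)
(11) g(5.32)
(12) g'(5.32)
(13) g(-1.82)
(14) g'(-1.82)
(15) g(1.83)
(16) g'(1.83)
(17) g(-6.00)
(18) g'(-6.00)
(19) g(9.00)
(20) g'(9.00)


(1) = 14.09
(2) = -9.02
(3) = 83.43
(4) = -18.94
(5) = 43.31
(6) = -14.08
(7) = 47.33
(8) = -14.64
(9) = 8.27
(10) = -7.62
(11) = -6.22
(12) = -0.36
(13) = 47.33
(14) = -14.64
(15) = 7.22
(16) = -7.34
(17) = 126.00
(18) = -23.00
(19) = 6.00
(20) = 7.00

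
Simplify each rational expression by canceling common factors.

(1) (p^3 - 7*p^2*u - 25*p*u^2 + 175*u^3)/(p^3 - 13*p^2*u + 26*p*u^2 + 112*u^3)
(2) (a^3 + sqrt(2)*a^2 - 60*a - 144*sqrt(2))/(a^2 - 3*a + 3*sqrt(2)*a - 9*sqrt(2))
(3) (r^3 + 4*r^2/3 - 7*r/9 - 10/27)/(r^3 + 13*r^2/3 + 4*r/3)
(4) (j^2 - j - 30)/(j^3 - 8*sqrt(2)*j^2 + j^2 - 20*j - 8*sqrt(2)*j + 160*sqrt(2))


(1) = (p^2 - 25*u^2)/(p^2 - 6*p*u - 16*u^2)
(2) = (a^2 - 2*sqrt(2)*a - 48)/(a - 3)
(3) = (9*r^2 + 9*r - 10)/(9*r^2 + 36*r)
(4) = (j - 6)/(j^2 + j*(-8*sqrt(2) - 4) + 32*sqrt(2))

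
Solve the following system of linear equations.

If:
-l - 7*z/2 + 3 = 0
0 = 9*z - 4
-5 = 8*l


Then:
No Solution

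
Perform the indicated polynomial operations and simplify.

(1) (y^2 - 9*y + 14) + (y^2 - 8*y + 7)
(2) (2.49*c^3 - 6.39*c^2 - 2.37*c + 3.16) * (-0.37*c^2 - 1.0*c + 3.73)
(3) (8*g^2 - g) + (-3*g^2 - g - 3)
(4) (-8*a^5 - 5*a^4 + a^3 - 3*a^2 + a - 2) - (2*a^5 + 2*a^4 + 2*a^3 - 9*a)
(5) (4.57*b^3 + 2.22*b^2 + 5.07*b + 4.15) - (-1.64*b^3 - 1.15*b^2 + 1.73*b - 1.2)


(1) = 2*y^2 - 17*y + 21
(2) = -0.9213*c^5 - 0.1257*c^4 + 16.5546*c^3 - 22.6339*c^2 - 12.0001*c + 11.7868
(3) = 5*g^2 - 2*g - 3
(4) = -10*a^5 - 7*a^4 - a^3 - 3*a^2 + 10*a - 2
(5) = 6.21*b^3 + 3.37*b^2 + 3.34*b + 5.35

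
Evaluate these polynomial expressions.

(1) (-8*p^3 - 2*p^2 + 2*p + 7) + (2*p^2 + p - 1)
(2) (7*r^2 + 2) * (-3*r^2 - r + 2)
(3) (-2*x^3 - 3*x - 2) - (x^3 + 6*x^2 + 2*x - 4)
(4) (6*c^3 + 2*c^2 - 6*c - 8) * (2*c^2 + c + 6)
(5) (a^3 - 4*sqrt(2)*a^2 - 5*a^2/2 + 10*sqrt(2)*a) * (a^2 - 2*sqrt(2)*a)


(1) = -8*p^3 + 3*p + 6
(2) = -21*r^4 - 7*r^3 + 8*r^2 - 2*r + 4
(3) = -3*x^3 - 6*x^2 - 5*x + 2
(4) = 12*c^5 + 10*c^4 + 26*c^3 - 10*c^2 - 44*c - 48
(5) = a^5 - 6*sqrt(2)*a^4 - 5*a^4/2 + 16*a^3 + 15*sqrt(2)*a^3 - 40*a^2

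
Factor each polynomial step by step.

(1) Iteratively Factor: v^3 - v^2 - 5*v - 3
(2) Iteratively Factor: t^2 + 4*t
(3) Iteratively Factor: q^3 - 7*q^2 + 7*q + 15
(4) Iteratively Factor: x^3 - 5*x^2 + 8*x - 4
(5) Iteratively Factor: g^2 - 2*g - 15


(1) = (v + 1)*(v^2 - 2*v - 3) = (v - 3)*(v + 1)*(v + 1)
(2) = (t)*(t + 4)
(3) = (q - 3)*(q^2 - 4*q - 5) = (q - 3)*(q + 1)*(q - 5)
(4) = (x - 2)*(x^2 - 3*x + 2) = (x - 2)*(x - 1)*(x - 2)
(5) = (g + 3)*(g - 5)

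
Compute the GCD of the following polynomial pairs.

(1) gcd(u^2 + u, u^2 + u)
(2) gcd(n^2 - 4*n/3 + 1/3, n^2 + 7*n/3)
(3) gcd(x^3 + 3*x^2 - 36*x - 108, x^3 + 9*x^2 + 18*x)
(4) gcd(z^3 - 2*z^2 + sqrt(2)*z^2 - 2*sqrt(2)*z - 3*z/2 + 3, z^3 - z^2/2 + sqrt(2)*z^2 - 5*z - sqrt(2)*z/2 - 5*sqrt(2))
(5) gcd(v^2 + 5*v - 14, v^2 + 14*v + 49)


(1) = gcd(u*(u + 1), u*(u + 1)) = u^2 + u
(2) = 1
(3) = gcd((x - 6)*(x + 3)*(x + 6), x*(x + 3)*(x + 6)) = x^2 + 9*x + 18
(4) = gcd((z - 2)*(z - sqrt(2)/2)*(z + 3*sqrt(2)/2), (z - 5/2)*(z + 2)*(z + sqrt(2))) = 1
(5) = gcd((v - 2)*(v + 7), (v + 7)^2) = v + 7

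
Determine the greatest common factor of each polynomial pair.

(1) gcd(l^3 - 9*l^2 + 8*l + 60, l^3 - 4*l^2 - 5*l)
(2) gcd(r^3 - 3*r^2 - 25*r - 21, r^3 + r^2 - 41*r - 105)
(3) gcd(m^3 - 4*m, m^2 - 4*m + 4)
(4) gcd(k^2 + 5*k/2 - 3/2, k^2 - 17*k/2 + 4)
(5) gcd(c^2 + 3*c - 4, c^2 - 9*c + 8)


(1) = l - 5
(2) = gcd((r - 7)*(r + 1)*(r + 3), (r - 7)*(r + 3)*(r + 5)) = r^2 - 4*r - 21
(3) = gcd(m*(m - 2)*(m + 2), (m - 2)^2) = m - 2
(4) = gcd((k - 1/2)*(k + 3), (k - 8)*(k - 1/2)) = k - 1/2
(5) = c - 1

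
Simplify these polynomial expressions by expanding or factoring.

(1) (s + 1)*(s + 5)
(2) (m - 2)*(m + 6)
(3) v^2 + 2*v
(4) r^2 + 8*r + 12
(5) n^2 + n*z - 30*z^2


(1) = s^2 + 6*s + 5
(2) = m^2 + 4*m - 12
(3) = v*(v + 2)
(4) = (r + 2)*(r + 6)
(5) = (n - 5*z)*(n + 6*z)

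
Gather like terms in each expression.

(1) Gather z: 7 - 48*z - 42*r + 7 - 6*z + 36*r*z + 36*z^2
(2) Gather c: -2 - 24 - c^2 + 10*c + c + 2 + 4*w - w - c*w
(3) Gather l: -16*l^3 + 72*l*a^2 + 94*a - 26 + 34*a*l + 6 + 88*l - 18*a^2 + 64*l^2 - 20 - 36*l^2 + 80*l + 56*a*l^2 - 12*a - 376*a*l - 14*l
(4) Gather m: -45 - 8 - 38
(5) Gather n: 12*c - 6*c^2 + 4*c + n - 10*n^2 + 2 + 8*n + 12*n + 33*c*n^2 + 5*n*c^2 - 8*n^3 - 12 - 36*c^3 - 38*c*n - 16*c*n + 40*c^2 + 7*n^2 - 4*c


(1) = -42*r + 36*z^2 + z*(36*r - 54) + 14
(2) = -c^2 + c*(11 - w) + 3*w - 24
(3) = -18*a^2 + 82*a - 16*l^3 + l^2*(56*a + 28) + l*(72*a^2 - 342*a + 154) - 40
(4) = -91
(5) = -36*c^3 + 34*c^2 + 12*c - 8*n^3 + n^2*(33*c - 3) + n*(5*c^2 - 54*c + 21) - 10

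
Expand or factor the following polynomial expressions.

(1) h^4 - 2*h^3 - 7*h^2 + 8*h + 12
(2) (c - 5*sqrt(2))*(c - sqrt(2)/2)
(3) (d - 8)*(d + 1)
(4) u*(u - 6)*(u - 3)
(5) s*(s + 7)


(1) = (h - 3)*(h - 2)*(h + 1)*(h + 2)
(2) = c^2 - 11*sqrt(2)*c/2 + 5
(3) = d^2 - 7*d - 8
(4) = u^3 - 9*u^2 + 18*u
(5) = s^2 + 7*s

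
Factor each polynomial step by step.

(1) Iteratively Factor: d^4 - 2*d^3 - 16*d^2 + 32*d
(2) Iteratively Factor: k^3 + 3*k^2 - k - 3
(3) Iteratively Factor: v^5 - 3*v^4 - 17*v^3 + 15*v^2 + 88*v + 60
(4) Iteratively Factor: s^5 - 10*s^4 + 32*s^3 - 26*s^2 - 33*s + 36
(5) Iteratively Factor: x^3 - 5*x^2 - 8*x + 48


(1) = (d - 4)*(d^3 + 2*d^2 - 8*d) = d*(d - 4)*(d^2 + 2*d - 8) = d*(d - 4)*(d + 4)*(d - 2)
(2) = (k - 1)*(k^2 + 4*k + 3) = (k - 1)*(k + 3)*(k + 1)
(3) = (v + 2)*(v^4 - 5*v^3 - 7*v^2 + 29*v + 30) = (v - 3)*(v + 2)*(v^3 - 2*v^2 - 13*v - 10) = (v - 5)*(v - 3)*(v + 2)*(v^2 + 3*v + 2) = (v - 5)*(v - 3)*(v + 1)*(v + 2)*(v + 2)
(4) = (s - 3)*(s^4 - 7*s^3 + 11*s^2 + 7*s - 12) = (s - 4)*(s - 3)*(s^3 - 3*s^2 - s + 3) = (s - 4)*(s - 3)*(s + 1)*(s^2 - 4*s + 3) = (s - 4)*(s - 3)^2*(s + 1)*(s - 1)
(5) = (x - 4)*(x^2 - x - 12) = (x - 4)*(x + 3)*(x - 4)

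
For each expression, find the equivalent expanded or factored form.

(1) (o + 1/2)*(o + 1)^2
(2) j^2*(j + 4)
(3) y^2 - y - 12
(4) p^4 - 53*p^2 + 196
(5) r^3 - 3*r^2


(1) = o^3 + 5*o^2/2 + 2*o + 1/2
(2) = j^3 + 4*j^2
(3) = (y - 4)*(y + 3)
(4) = (p - 7)*(p - 2)*(p + 2)*(p + 7)
(5) = r^2*(r - 3)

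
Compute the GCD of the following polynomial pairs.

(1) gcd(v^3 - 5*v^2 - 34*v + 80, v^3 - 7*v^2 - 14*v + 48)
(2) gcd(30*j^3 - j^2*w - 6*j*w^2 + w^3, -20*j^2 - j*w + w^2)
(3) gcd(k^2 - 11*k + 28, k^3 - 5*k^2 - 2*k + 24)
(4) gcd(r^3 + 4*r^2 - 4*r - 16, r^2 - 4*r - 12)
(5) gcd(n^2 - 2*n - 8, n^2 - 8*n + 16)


(1) = v^2 - 10*v + 16
(2) = -5*j + w
(3) = k - 4
(4) = r + 2
(5) = gcd((n - 4)*(n + 2), (n - 4)^2) = n - 4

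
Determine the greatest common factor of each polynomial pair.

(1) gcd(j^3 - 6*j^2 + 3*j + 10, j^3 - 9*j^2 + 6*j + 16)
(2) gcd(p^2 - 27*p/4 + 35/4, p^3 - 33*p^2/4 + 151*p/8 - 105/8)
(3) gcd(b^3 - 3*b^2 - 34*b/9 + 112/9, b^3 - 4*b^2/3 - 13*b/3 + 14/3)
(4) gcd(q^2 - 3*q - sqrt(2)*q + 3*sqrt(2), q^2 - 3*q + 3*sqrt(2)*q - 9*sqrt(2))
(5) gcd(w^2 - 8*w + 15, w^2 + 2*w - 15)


(1) = gcd((j - 5)*(j - 2)*(j + 1), (j - 8)*(j - 2)*(j + 1)) = j^2 - j - 2
(2) = gcd((p - 5)*(p - 7/4), (p - 5)*(p - 7/4)*(p - 3/2)) = p^2 - 27*p/4 + 35/4
(3) = gcd((b - 8/3)*(b - 7/3)*(b + 2), (b - 7/3)*(b - 1)*(b + 2)) = b^2 - b/3 - 14/3
(4) = gcd((q - 3)*(q - sqrt(2)), (q - 3)*(q + 3*sqrt(2))) = q - 3
(5) = w - 3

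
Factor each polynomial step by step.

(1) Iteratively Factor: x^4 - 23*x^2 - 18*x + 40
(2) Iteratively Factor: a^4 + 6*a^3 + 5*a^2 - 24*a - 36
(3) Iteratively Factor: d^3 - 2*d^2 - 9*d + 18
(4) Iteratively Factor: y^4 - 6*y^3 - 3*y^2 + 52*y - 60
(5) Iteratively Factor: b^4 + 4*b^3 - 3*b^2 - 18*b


(1) = (x - 1)*(x^3 + x^2 - 22*x - 40) = (x - 1)*(x + 4)*(x^2 - 3*x - 10) = (x - 1)*(x + 2)*(x + 4)*(x - 5)
(2) = (a + 3)*(a^3 + 3*a^2 - 4*a - 12) = (a + 2)*(a + 3)*(a^2 + a - 6) = (a + 2)*(a + 3)^2*(a - 2)
(3) = (d + 3)*(d^2 - 5*d + 6) = (d - 2)*(d + 3)*(d - 3)
(4) = (y - 5)*(y^3 - y^2 - 8*y + 12) = (y - 5)*(y + 3)*(y^2 - 4*y + 4) = (y - 5)*(y - 2)*(y + 3)*(y - 2)
(5) = (b + 3)*(b^3 + b^2 - 6*b) = b*(b + 3)*(b^2 + b - 6) = b*(b - 2)*(b + 3)*(b + 3)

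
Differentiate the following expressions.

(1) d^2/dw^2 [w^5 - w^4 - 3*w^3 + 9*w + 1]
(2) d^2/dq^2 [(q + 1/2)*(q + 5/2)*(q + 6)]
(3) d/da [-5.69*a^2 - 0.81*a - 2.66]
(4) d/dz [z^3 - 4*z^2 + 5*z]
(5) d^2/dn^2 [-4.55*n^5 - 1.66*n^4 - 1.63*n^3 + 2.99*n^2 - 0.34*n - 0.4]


(1) = 2*w*(10*w^2 - 6*w - 9)
(2) = 6*q + 18
(3) = -11.38*a - 0.81
(4) = 3*z^2 - 8*z + 5
(5) = -91.0*n^3 - 19.92*n^2 - 9.78*n + 5.98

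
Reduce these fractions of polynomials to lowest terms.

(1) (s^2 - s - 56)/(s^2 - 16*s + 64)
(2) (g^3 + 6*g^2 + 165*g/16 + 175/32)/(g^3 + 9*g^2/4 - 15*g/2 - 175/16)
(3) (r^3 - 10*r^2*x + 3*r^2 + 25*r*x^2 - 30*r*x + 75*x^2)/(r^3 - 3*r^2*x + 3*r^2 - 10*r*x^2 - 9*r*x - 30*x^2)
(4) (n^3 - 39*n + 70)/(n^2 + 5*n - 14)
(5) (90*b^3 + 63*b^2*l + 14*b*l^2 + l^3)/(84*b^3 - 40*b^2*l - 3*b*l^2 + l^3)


(1) = (s + 7)/(s - 8)
(2) = (4*g + 5)/(4*g - 10)
(3) = (r - 5*x)/(r + 2*x)
(4) = n - 5
(5) = (15*b^2 + 8*b*l + l^2)/(14*b^2 - 9*b*l + l^2)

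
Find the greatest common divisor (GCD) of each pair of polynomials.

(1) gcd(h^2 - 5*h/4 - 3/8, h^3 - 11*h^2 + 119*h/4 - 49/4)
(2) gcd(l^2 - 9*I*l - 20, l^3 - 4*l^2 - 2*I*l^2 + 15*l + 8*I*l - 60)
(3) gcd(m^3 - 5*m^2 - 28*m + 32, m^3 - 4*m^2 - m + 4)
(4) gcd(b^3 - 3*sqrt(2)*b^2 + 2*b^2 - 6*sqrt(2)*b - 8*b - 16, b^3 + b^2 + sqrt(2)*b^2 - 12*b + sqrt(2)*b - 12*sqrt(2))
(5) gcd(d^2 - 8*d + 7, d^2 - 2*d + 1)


(1) = gcd((h - 3/2)*(h + 1/4), (h - 7)*(h - 7/2)*(h - 1/2)) = 1
(2) = l - 5*I
(3) = gcd((m - 8)*(m - 1)*(m + 4), (m - 4)*(m - 1)*(m + 1)) = m - 1
(4) = gcd((b + 2)*(b - 4*sqrt(2))*(b + sqrt(2)), (b - 3)*(b + 4)*(b + sqrt(2))) = b + sqrt(2)
(5) = d - 1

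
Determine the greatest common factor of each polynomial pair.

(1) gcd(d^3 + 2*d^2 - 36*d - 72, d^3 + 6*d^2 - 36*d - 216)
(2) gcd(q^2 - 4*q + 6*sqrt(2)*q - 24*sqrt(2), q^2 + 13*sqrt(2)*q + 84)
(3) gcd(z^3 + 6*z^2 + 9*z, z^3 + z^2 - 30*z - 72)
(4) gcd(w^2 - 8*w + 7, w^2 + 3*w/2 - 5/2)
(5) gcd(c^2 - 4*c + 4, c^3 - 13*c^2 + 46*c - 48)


(1) = gcd((d - 6)*(d + 2)*(d + 6), (d - 6)*(d + 6)^2) = d^2 - 36
(2) = gcd((q - 4)*(q + 6*sqrt(2)), (q + 6*sqrt(2))*(q + 7*sqrt(2))) = q + 6*sqrt(2)
(3) = z + 3
(4) = w - 1
(5) = c - 2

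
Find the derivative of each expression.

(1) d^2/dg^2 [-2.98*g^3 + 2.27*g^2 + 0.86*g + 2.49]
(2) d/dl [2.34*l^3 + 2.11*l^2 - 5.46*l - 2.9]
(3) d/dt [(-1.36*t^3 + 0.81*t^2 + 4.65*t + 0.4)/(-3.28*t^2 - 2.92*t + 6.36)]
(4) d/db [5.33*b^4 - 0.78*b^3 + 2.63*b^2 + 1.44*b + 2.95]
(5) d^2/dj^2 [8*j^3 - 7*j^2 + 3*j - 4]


(1) = 4.54 - 17.88*g
(2) = 7.02*l^2 + 4.22*l - 5.46
(3) = (4.4608*t^4 + 7.9424*t^3 - 13.062*t^2 + 12.9272*t + 30.742)/(10.7584*t^4 + 19.1552*t^3 - 33.1952*t^2 - 37.1424*t + 40.4496)
(4) = 21.32*b^3 - 2.34*b^2 + 5.26*b + 1.44
(5) = 48*j - 14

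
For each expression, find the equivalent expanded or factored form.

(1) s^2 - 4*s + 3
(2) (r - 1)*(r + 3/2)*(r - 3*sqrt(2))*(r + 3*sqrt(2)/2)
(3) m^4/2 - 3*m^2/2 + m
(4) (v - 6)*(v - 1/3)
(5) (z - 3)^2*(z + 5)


(1) = (s - 3)*(s - 1)
(2) = r^4 - 3*sqrt(2)*r^3/2 + r^3/2 - 21*r^2/2 - 3*sqrt(2)*r^2/4 - 9*r/2 + 9*sqrt(2)*r/4 + 27/2
(3) = m*(m/2 + 1)*(m - 1)^2
(4) = v^2 - 19*v/3 + 2
(5) = z^3 - z^2 - 21*z + 45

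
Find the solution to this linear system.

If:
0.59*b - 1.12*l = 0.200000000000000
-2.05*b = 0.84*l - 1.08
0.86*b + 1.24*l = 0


Then:
No Solution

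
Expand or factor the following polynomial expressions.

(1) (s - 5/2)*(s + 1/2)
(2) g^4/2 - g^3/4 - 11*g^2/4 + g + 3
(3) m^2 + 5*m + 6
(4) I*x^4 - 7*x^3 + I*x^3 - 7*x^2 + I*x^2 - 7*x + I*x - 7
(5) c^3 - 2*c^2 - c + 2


(1) = s^2 - 2*s - 5/4
(2) = (g/2 + 1/2)*(g - 2)*(g - 3/2)*(g + 2)
(3) = (m + 2)*(m + 3)
(4) = (x - I)*(x + I)*(x + 7*I)*(I*x + I)
(5) = (c - 2)*(c - 1)*(c + 1)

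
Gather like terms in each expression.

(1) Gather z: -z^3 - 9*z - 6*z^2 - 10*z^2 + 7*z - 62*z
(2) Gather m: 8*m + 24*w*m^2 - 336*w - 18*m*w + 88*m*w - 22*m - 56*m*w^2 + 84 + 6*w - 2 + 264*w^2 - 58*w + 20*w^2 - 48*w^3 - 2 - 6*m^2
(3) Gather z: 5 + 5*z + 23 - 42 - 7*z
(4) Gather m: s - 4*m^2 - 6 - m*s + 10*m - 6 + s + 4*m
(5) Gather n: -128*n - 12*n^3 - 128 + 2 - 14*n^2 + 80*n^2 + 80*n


(1) = -z^3 - 16*z^2 - 64*z
(2) = m^2*(24*w - 6) + m*(-56*w^2 + 70*w - 14) - 48*w^3 + 284*w^2 - 388*w + 80
(3) = -2*z - 14
(4) = -4*m^2 + m*(14 - s) + 2*s - 12
(5) = -12*n^3 + 66*n^2 - 48*n - 126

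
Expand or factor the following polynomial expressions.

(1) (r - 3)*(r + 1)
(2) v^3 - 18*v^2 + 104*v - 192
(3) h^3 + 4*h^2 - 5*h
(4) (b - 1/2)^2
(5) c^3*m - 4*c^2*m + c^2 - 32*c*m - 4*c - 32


(1) = r^2 - 2*r - 3
(2) = (v - 8)*(v - 6)*(v - 4)
(3) = h*(h - 1)*(h + 5)
(4) = b^2 - b + 1/4
(5) = (c - 8)*(c + 4)*(c*m + 1)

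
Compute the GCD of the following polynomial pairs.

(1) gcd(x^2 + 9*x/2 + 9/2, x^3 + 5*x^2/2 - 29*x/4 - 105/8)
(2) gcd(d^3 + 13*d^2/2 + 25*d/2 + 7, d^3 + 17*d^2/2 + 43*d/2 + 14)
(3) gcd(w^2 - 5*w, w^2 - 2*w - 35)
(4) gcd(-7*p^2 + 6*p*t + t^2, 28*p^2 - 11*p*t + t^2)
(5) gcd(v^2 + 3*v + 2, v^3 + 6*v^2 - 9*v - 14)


(1) = x + 3/2
(2) = gcd((d + 1)*(d + 2)*(d + 7/2), (d + 1)*(d + 7/2)*(d + 4)) = d^2 + 9*d/2 + 7/2
(3) = gcd(w*(w - 5), (w - 7)*(w + 5)) = 1
(4) = 1
(5) = v + 1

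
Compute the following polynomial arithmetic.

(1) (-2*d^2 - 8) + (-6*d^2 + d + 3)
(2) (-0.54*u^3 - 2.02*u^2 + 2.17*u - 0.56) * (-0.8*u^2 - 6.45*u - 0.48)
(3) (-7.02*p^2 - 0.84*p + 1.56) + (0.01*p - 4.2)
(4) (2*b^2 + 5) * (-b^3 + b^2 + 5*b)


(1) = -8*d^2 + d - 5
(2) = 0.432*u^5 + 5.099*u^4 + 11.5522*u^3 - 12.5789*u^2 + 2.5704*u + 0.2688
(3) = -7.02*p^2 - 0.83*p - 2.64
(4) = -2*b^5 + 2*b^4 + 5*b^3 + 5*b^2 + 25*b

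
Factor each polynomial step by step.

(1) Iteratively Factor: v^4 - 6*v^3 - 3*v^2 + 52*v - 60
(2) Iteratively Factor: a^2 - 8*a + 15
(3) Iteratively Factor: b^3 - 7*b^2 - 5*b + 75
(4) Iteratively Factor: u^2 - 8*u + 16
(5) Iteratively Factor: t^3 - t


(1) = (v - 5)*(v^3 - v^2 - 8*v + 12) = (v - 5)*(v - 2)*(v^2 + v - 6) = (v - 5)*(v - 2)^2*(v + 3)
(2) = (a - 5)*(a - 3)
(3) = (b + 3)*(b^2 - 10*b + 25) = (b - 5)*(b + 3)*(b - 5)
(4) = (u - 4)*(u - 4)
(5) = (t - 1)*(t^2 + t) = (t - 1)*(t + 1)*(t)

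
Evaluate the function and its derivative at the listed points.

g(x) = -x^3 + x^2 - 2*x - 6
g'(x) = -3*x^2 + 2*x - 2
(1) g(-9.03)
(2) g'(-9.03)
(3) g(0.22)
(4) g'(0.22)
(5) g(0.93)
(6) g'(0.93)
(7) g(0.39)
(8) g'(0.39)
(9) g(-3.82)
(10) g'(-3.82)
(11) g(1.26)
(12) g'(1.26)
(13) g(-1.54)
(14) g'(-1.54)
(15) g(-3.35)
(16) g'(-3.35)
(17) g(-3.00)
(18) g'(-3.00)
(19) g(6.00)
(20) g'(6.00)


(1) = 829.92
(2) = -264.68
(3) = -6.40
(4) = -1.71
(5) = -7.80
(6) = -2.73
(7) = -6.69
(8) = -1.68
(9) = 71.98
(10) = -53.42
(11) = -8.93
(12) = -4.24
(13) = 3.10
(14) = -12.19
(15) = 49.52
(16) = -42.37
(17) = 36.00
(18) = -35.00
(19) = -198.00
(20) = -98.00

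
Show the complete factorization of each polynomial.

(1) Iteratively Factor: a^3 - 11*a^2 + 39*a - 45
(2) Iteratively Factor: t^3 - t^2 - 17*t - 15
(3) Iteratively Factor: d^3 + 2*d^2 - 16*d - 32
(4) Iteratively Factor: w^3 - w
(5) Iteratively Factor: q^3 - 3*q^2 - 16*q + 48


(1) = (a - 5)*(a^2 - 6*a + 9) = (a - 5)*(a - 3)*(a - 3)
(2) = (t + 3)*(t^2 - 4*t - 5) = (t + 1)*(t + 3)*(t - 5)
(3) = (d + 4)*(d^2 - 2*d - 8) = (d + 2)*(d + 4)*(d - 4)
(4) = (w + 1)*(w^2 - w) = w*(w + 1)*(w - 1)
(5) = (q - 3)*(q^2 - 16) = (q - 4)*(q - 3)*(q + 4)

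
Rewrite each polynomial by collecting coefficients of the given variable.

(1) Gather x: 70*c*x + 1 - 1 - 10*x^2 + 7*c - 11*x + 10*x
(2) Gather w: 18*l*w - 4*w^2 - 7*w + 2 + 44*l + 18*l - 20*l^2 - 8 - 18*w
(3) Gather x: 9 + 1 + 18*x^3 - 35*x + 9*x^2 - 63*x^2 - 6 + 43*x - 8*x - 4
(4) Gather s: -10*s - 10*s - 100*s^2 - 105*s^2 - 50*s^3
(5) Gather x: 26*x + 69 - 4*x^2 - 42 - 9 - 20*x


(1) = 7*c - 10*x^2 + x*(70*c - 1)
(2) = -20*l^2 + 62*l - 4*w^2 + w*(18*l - 25) - 6
(3) = 18*x^3 - 54*x^2
(4) = -50*s^3 - 205*s^2 - 20*s
(5) = -4*x^2 + 6*x + 18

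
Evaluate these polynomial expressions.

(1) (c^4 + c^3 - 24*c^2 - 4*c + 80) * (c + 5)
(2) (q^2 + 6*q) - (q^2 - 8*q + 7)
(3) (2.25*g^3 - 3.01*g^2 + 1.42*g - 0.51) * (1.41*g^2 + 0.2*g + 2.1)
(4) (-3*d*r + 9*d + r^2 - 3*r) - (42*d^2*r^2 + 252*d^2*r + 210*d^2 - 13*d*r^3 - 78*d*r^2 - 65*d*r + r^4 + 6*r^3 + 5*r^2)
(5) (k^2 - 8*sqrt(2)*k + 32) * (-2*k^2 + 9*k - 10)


(1) = c^5 + 6*c^4 - 19*c^3 - 124*c^2 + 60*c + 400
(2) = 14*q - 7
(3) = 3.1725*g^5 - 3.7941*g^4 + 6.1252*g^3 - 6.7561*g^2 + 2.88*g - 1.071
(4) = -42*d^2*r^2 - 252*d^2*r - 210*d^2 + 13*d*r^3 + 78*d*r^2 + 62*d*r + 9*d - r^4 - 6*r^3 - 4*r^2 - 3*r
(5) = -2*k^4 + 9*k^3 + 16*sqrt(2)*k^3 - 72*sqrt(2)*k^2 - 74*k^2 + 80*sqrt(2)*k + 288*k - 320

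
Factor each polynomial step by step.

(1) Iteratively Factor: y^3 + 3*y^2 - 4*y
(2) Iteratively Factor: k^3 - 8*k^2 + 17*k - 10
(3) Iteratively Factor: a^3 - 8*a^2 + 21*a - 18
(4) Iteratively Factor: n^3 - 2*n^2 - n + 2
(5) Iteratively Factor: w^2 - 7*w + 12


(1) = (y)*(y^2 + 3*y - 4) = y*(y - 1)*(y + 4)
(2) = (k - 1)*(k^2 - 7*k + 10) = (k - 5)*(k - 1)*(k - 2)
(3) = (a - 3)*(a^2 - 5*a + 6) = (a - 3)*(a - 2)*(a - 3)
(4) = (n - 2)*(n^2 - 1) = (n - 2)*(n - 1)*(n + 1)
(5) = (w - 4)*(w - 3)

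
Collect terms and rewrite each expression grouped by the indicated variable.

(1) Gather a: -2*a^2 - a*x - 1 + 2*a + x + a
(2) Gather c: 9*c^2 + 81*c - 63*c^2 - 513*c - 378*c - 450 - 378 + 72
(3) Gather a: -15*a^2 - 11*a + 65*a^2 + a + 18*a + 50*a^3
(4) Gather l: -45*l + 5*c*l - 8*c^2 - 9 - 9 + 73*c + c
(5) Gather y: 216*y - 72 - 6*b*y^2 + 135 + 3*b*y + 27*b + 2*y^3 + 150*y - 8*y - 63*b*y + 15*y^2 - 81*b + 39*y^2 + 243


(1) = -2*a^2 + a*(3 - x) + x - 1
(2) = -54*c^2 - 810*c - 756
(3) = 50*a^3 + 50*a^2 + 8*a
(4) = -8*c^2 + 74*c + l*(5*c - 45) - 18
(5) = -54*b + 2*y^3 + y^2*(54 - 6*b) + y*(358 - 60*b) + 306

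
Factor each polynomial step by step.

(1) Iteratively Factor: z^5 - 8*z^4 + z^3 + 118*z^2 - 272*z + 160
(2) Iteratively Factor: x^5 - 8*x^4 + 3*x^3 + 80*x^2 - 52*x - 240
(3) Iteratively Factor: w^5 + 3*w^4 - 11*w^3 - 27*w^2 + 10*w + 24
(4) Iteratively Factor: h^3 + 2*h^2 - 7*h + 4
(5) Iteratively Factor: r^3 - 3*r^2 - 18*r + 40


(1) = (z + 4)*(z^4 - 12*z^3 + 49*z^2 - 78*z + 40) = (z - 1)*(z + 4)*(z^3 - 11*z^2 + 38*z - 40) = (z - 4)*(z - 1)*(z + 4)*(z^2 - 7*z + 10) = (z - 4)*(z - 2)*(z - 1)*(z + 4)*(z - 5)
(2) = (x - 5)*(x^4 - 3*x^3 - 12*x^2 + 20*x + 48) = (x - 5)*(x - 4)*(x^3 + x^2 - 8*x - 12) = (x - 5)*(x - 4)*(x - 3)*(x^2 + 4*x + 4) = (x - 5)*(x - 4)*(x - 3)*(x + 2)*(x + 2)
(3) = (w + 2)*(w^4 + w^3 - 13*w^2 - w + 12) = (w - 1)*(w + 2)*(w^3 + 2*w^2 - 11*w - 12) = (w - 1)*(w + 2)*(w + 4)*(w^2 - 2*w - 3) = (w - 1)*(w + 1)*(w + 2)*(w + 4)*(w - 3)
(4) = (h + 4)*(h^2 - 2*h + 1) = (h - 1)*(h + 4)*(h - 1)
(5) = (r - 5)*(r^2 + 2*r - 8) = (r - 5)*(r - 2)*(r + 4)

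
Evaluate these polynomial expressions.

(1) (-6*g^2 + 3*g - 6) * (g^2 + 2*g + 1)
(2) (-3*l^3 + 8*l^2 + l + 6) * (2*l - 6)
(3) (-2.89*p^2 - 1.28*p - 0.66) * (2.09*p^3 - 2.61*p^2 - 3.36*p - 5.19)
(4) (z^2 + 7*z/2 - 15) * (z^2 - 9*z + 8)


(1) = -6*g^4 - 9*g^3 - 6*g^2 - 9*g - 6
(2) = -6*l^4 + 34*l^3 - 46*l^2 + 6*l - 36
(3) = -6.0401*p^5 + 4.8677*p^4 + 11.6718*p^3 + 21.0225*p^2 + 8.8608*p + 3.4254
(4) = z^4 - 11*z^3/2 - 77*z^2/2 + 163*z - 120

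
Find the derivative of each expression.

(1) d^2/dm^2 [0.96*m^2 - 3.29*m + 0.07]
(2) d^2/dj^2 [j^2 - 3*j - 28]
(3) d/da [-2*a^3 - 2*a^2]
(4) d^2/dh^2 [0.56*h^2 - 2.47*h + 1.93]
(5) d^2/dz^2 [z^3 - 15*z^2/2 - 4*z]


(1) = 1.92000000000000
(2) = 2
(3) = 2*a*(-3*a - 2)
(4) = 1.12000000000000
(5) = 6*z - 15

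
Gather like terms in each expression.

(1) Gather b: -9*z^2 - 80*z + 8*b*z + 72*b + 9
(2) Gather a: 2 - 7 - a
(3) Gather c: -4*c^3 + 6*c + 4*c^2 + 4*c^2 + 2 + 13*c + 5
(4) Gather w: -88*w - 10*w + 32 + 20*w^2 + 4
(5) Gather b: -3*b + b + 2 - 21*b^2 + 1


(1) = b*(8*z + 72) - 9*z^2 - 80*z + 9
(2) = -a - 5
(3) = -4*c^3 + 8*c^2 + 19*c + 7
(4) = 20*w^2 - 98*w + 36
(5) = -21*b^2 - 2*b + 3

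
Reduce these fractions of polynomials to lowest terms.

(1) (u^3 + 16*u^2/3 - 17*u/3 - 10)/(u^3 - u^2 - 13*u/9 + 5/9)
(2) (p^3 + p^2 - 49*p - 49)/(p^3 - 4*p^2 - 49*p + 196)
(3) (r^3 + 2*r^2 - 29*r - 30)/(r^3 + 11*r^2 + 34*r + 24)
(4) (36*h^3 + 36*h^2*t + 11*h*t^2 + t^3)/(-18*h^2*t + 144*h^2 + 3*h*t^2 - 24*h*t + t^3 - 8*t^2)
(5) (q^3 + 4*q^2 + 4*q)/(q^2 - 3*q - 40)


(1) = (3*u + 18)/(3*u - 1)
(2) = (p + 1)/(p - 4)
(3) = (r - 5)/(r + 4)
(4) = (6*h^2 + 5*h*t + t^2)/(-3*h*t + 24*h + t^2 - 8*t)
(5) = (q^3 + 4*q^2 + 4*q)/(q^2 - 3*q - 40)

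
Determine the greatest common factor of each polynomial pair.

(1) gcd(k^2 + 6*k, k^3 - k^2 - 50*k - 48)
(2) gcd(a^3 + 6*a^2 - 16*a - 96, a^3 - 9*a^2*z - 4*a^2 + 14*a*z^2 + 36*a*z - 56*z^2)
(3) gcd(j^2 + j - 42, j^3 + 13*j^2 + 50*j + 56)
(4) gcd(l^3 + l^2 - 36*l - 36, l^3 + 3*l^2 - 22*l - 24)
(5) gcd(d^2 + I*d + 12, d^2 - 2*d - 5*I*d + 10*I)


(1) = gcd(k*(k + 6), (k - 8)*(k + 1)*(k + 6)) = k + 6
(2) = gcd((a - 4)*(a + 4)*(a + 6), (a - 4)*(a - 7*z)*(a - 2*z)) = a - 4
(3) = j + 7
(4) = gcd((l - 6)*(l + 1)*(l + 6), (l - 4)*(l + 1)*(l + 6)) = l^2 + 7*l + 6
(5) = 1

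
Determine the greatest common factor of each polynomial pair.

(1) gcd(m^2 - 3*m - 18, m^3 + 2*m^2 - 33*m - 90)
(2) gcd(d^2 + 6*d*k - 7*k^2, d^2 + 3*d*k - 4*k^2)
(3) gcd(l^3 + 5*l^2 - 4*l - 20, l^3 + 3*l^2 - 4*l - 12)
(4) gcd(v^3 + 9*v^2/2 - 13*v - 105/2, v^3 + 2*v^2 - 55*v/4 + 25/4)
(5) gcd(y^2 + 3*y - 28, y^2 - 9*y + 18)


(1) = gcd((m - 6)*(m + 3), (m - 6)*(m + 3)*(m + 5)) = m^2 - 3*m - 18
(2) = gcd((d - k)*(d + 7*k), (d - k)*(d + 4*k)) = d - k
(3) = l^2 - 4
(4) = gcd((v - 7/2)*(v + 3)*(v + 5), (v - 5/2)*(v - 1/2)*(v + 5)) = v + 5
(5) = gcd((y - 4)*(y + 7), (y - 6)*(y - 3)) = 1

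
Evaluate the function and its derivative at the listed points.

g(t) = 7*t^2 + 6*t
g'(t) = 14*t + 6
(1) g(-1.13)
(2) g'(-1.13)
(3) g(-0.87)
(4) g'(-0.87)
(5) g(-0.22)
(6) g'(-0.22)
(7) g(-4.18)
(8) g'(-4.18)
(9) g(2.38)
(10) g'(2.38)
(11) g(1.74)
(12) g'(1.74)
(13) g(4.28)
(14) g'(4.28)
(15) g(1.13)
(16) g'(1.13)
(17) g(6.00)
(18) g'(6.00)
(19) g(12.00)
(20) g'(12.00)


(1) = 2.16
(2) = -9.82
(3) = 0.08
(4) = -6.18
(5) = -0.98
(6) = 2.92
(7) = 97.23
(8) = -52.52
(9) = 53.93
(10) = 39.32
(11) = 31.63
(12) = 30.36
(13) = 153.91
(14) = 65.92
(15) = 15.72
(16) = 21.82
(17) = 288.00
(18) = 90.00
(19) = 1080.00
(20) = 174.00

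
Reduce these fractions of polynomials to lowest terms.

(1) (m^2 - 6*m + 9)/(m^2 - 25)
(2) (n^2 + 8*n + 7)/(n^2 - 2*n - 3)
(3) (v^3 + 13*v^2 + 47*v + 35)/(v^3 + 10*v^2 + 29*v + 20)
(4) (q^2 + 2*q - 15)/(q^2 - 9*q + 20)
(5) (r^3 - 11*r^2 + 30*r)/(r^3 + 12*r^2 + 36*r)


(1) = (m^2 - 6*m + 9)/(m^2 - 25)
(2) = (n + 7)/(n - 3)
(3) = (v + 7)/(v + 4)
(4) = (q^2 + 2*q - 15)/(q^2 - 9*q + 20)
(5) = (r^2 - 11*r + 30)/(r^2 + 12*r + 36)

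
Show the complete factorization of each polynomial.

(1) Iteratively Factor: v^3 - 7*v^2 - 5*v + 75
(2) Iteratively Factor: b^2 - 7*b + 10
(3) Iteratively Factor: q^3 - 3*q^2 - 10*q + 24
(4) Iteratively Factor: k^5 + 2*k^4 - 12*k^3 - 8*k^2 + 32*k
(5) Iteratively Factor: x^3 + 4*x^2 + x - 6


(1) = (v - 5)*(v^2 - 2*v - 15) = (v - 5)*(v + 3)*(v - 5)
(2) = (b - 5)*(b - 2)
(3) = (q - 4)*(q^2 + q - 6) = (q - 4)*(q - 2)*(q + 3)
(4) = (k - 2)*(k^4 + 4*k^3 - 4*k^2 - 16*k) = (k - 2)*(k + 2)*(k^3 + 2*k^2 - 8*k) = (k - 2)*(k + 2)*(k + 4)*(k^2 - 2*k) = (k - 2)^2*(k + 2)*(k + 4)*(k)
(5) = (x + 2)*(x^2 + 2*x - 3) = (x + 2)*(x + 3)*(x - 1)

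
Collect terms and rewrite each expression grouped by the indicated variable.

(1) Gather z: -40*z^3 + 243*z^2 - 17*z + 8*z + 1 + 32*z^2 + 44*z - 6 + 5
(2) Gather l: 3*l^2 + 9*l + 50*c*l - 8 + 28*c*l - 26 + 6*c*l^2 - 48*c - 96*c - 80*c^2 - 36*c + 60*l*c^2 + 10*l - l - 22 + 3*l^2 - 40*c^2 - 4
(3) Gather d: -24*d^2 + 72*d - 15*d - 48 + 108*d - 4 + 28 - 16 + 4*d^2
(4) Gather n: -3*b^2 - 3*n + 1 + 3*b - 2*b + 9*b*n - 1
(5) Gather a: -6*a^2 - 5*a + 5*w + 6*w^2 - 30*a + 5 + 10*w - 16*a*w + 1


(1) = -40*z^3 + 275*z^2 + 35*z
(2) = -120*c^2 - 180*c + l^2*(6*c + 6) + l*(60*c^2 + 78*c + 18) - 60
(3) = -20*d^2 + 165*d - 40
(4) = -3*b^2 + b + n*(9*b - 3)
(5) = -6*a^2 + a*(-16*w - 35) + 6*w^2 + 15*w + 6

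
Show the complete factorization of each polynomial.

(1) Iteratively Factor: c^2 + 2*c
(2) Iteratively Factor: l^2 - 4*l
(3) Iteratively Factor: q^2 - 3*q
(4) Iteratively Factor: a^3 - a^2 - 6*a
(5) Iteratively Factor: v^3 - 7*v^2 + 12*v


(1) = (c + 2)*(c)
(2) = (l - 4)*(l)
(3) = (q - 3)*(q)
(4) = (a + 2)*(a^2 - 3*a) = (a - 3)*(a + 2)*(a)
(5) = (v - 3)*(v^2 - 4*v) = v*(v - 3)*(v - 4)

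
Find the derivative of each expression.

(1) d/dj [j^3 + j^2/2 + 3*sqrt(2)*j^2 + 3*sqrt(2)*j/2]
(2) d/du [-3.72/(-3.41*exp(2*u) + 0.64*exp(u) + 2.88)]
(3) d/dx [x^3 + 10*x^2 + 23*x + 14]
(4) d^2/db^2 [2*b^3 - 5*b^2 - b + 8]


(1) = 3*j^2 + j + 6*sqrt(2)*j + 3*sqrt(2)/2
(2) = (2.3808 - 25.3704*exp(u))*exp(u)/(-3.41*exp(2*u) + 0.64*exp(u) + 2.88)^2
(3) = 3*x^2 + 20*x + 23
(4) = 12*b - 10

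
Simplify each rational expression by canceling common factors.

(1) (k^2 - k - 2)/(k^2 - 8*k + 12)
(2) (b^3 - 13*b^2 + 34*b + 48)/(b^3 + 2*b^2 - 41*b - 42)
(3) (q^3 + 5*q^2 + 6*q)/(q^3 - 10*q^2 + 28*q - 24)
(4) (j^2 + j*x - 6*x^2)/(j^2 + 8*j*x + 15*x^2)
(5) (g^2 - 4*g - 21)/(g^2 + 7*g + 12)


(1) = (k + 1)/(k - 6)
(2) = (b - 8)/(b + 7)
(3) = (q^3 + 5*q^2 + 6*q)/(q^3 - 10*q^2 + 28*q - 24)
(4) = (j - 2*x)/(j + 5*x)
(5) = (g - 7)/(g + 4)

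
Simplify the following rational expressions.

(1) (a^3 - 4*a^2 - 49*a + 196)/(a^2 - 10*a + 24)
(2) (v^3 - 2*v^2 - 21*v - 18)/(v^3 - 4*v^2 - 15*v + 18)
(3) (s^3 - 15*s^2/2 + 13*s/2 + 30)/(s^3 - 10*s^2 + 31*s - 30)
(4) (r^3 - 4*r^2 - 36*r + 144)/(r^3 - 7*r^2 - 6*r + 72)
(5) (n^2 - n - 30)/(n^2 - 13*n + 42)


(1) = (a^2 - 49)/(a - 6)
(2) = (v + 1)/(v - 1)
(3) = (2*s^2 - 5*s - 12)/(2*s^2 - 10*s + 12)
(4) = (r + 6)/(r + 3)
(5) = (n + 5)/(n - 7)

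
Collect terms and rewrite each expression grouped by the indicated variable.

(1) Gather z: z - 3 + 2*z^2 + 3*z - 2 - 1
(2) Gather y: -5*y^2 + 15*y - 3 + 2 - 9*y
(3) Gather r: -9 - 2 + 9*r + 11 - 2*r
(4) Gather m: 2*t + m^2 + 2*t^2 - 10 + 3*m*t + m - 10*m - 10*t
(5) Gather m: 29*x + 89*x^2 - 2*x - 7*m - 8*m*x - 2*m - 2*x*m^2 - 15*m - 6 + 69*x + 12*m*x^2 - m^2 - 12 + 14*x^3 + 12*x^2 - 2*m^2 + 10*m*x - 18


(1) = 2*z^2 + 4*z - 6
(2) = -5*y^2 + 6*y - 1
(3) = 7*r
(4) = m^2 + m*(3*t - 9) + 2*t^2 - 8*t - 10
(5) = m^2*(-2*x - 3) + m*(12*x^2 + 2*x - 24) + 14*x^3 + 101*x^2 + 96*x - 36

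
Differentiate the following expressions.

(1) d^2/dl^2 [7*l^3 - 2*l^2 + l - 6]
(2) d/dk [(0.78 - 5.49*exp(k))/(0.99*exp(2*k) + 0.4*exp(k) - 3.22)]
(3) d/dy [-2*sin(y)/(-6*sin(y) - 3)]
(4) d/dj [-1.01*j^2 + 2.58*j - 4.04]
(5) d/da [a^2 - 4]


(1) = 42*l - 4
(2) = (5.4351*exp(2*k) - 1.5444*exp(k) + 17.3658)*exp(k)/(0.9801*exp(4*k) + 0.792*exp(3*k) - 6.2156*exp(2*k) - 2.576*exp(k) + 10.3684)
(3) = 2*cos(y)/(3*(2*sin(y) + 1)^2)
(4) = 2.58 - 2.02*j
(5) = 2*a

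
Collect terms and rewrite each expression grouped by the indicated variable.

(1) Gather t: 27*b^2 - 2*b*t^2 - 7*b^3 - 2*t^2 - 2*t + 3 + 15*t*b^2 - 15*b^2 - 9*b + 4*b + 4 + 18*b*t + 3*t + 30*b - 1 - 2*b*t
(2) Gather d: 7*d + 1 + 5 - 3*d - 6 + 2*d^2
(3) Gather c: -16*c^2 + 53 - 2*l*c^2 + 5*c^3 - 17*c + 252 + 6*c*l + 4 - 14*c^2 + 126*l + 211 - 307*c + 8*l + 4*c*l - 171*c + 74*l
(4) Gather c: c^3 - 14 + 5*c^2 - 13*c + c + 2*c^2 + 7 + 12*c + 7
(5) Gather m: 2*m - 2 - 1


(1) = -7*b^3 + 12*b^2 + 25*b + t^2*(-2*b - 2) + t*(15*b^2 + 16*b + 1) + 6
(2) = 2*d^2 + 4*d
(3) = 5*c^3 + c^2*(-2*l - 30) + c*(10*l - 495) + 208*l + 520
(4) = c^3 + 7*c^2
(5) = 2*m - 3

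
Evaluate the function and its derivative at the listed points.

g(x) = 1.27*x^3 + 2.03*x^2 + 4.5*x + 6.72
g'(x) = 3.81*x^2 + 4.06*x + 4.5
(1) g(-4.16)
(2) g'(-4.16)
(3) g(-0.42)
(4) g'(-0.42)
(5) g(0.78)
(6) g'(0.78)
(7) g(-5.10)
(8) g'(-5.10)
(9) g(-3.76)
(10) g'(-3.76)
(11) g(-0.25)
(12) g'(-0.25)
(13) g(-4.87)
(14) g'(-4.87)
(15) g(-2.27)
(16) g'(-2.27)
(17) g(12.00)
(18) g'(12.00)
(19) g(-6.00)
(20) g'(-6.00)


(1) = -68.30
(2) = 53.54
(3) = 5.09
(4) = 3.47
(5) = 12.07
(6) = 9.98
(7) = -131.90
(8) = 82.89
(9) = -49.01
(10) = 43.10
(11) = 5.70
(12) = 3.72
(13) = -113.74
(14) = 75.09
(15) = -7.89
(16) = 14.92
(17) = 2547.60
(18) = 601.86
(19) = -221.52
(20) = 117.30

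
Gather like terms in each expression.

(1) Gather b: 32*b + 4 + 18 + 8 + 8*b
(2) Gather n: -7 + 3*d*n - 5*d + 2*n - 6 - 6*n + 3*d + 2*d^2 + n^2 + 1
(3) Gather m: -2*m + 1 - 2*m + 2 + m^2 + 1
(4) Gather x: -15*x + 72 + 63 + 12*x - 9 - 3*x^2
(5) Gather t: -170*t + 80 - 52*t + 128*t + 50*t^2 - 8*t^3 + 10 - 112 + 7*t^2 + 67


(1) = 40*b + 30
(2) = 2*d^2 - 2*d + n^2 + n*(3*d - 4) - 12
(3) = m^2 - 4*m + 4
(4) = -3*x^2 - 3*x + 126
(5) = -8*t^3 + 57*t^2 - 94*t + 45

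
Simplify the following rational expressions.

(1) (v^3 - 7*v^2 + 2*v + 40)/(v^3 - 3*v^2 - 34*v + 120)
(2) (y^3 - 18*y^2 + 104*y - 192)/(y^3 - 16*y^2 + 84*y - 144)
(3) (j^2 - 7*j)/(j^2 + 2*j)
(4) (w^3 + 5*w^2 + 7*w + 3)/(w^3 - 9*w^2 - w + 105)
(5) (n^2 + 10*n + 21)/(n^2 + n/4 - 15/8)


(1) = (v + 2)/(v + 6)
(2) = (y - 8)/(y - 6)
(3) = (j - 7)/(j + 2)
(4) = (w^2 + 2*w + 1)/(w^2 - 12*w + 35)
(5) = (8*n^2 + 80*n + 168)/(8*n^2 + 2*n - 15)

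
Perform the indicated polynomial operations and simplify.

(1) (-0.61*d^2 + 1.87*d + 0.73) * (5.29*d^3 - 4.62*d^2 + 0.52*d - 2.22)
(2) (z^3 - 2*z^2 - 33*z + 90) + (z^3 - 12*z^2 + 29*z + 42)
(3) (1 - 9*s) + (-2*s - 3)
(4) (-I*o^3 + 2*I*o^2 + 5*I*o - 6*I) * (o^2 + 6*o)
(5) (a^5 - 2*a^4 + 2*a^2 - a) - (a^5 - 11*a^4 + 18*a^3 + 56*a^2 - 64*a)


(1) = -3.2269*d^5 + 12.7105*d^4 - 5.0949*d^3 - 1.046*d^2 - 3.7718*d - 1.6206
(2) = 2*z^3 - 14*z^2 - 4*z + 132
(3) = -11*s - 2
(4) = -I*o^5 - 4*I*o^4 + 17*I*o^3 + 24*I*o^2 - 36*I*o
(5) = 9*a^4 - 18*a^3 - 54*a^2 + 63*a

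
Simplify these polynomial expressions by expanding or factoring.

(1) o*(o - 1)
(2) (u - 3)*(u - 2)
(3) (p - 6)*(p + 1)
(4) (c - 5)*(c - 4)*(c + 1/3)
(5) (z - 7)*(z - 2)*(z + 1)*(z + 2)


(1) = o^2 - o
(2) = u^2 - 5*u + 6
(3) = p^2 - 5*p - 6
(4) = c^3 - 26*c^2/3 + 17*c + 20/3
(5) = z^4 - 6*z^3 - 11*z^2 + 24*z + 28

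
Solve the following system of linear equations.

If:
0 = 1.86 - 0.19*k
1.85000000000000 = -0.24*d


Then:
d = -7.71
k = 9.79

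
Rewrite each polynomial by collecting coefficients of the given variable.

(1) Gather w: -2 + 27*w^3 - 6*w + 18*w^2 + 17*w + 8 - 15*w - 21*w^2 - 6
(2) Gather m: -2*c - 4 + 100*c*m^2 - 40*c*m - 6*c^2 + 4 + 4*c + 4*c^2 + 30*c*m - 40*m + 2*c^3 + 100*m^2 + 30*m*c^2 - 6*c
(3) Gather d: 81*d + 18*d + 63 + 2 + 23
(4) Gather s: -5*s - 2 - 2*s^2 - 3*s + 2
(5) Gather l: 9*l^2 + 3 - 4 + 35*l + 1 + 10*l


(1) = 27*w^3 - 3*w^2 - 4*w
(2) = 2*c^3 - 2*c^2 - 4*c + m^2*(100*c + 100) + m*(30*c^2 - 10*c - 40)
(3) = 99*d + 88
(4) = -2*s^2 - 8*s
(5) = 9*l^2 + 45*l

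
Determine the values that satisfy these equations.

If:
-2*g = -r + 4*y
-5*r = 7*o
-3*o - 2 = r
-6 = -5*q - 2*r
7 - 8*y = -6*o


Then:
g = 1
o = -5/4
q = 1/2
r = 7/4
y = -1/16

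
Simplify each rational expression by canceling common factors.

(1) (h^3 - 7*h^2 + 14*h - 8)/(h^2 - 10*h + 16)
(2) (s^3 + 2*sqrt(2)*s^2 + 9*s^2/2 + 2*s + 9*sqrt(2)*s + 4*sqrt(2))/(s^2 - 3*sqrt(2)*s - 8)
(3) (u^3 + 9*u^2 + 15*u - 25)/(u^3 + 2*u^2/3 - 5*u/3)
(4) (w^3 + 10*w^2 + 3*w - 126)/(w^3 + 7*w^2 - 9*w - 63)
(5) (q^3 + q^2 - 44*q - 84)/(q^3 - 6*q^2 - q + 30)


(1) = (h^2 - 5*h + 4)/(h - 8)
(2) = (2*s^3 + s^2*(4*sqrt(2) + 9) + s*(4 + 18*sqrt(2)) + 8*sqrt(2))/(2*s^2 - 6*sqrt(2)*s - 16)
(3) = (3*u^2 + 30*u + 75)/(3*u^2 + 5*u)
(4) = (w + 6)/(w + 3)
(5) = (q^2 - q - 42)/(q^2 - 8*q + 15)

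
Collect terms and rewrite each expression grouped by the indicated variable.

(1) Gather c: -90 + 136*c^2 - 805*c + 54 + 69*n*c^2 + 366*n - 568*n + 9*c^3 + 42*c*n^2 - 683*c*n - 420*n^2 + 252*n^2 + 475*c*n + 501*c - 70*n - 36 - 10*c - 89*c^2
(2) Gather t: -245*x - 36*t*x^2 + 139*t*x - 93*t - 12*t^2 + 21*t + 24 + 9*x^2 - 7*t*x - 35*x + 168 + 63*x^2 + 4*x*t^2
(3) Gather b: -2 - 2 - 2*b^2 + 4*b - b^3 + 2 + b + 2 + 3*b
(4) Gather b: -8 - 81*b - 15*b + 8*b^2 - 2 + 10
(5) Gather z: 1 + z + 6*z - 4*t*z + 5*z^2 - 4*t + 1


(1) = 9*c^3 + c^2*(69*n + 47) + c*(42*n^2 - 208*n - 314) - 168*n^2 - 272*n - 72
(2) = t^2*(4*x - 12) + t*(-36*x^2 + 132*x - 72) + 72*x^2 - 280*x + 192
(3) = -b^3 - 2*b^2 + 8*b
(4) = 8*b^2 - 96*b
(5) = -4*t + 5*z^2 + z*(7 - 4*t) + 2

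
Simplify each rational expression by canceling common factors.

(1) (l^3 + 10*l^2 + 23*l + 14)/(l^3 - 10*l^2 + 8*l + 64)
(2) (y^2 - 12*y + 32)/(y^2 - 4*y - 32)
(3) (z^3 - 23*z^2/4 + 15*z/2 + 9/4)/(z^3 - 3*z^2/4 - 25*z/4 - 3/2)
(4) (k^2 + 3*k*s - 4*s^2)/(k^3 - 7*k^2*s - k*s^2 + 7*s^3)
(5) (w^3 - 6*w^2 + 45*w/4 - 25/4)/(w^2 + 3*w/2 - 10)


(1) = (l^2 + 8*l + 7)/(l^2 - 12*l + 32)
(2) = (y - 4)/(y + 4)
(3) = (z - 3)/(z + 2)
(4) = (-k - 4*s)/(-k^2 + 6*k*s + 7*s^2)
(5) = (2*w^2 - 7*w + 5)/(2*w + 8)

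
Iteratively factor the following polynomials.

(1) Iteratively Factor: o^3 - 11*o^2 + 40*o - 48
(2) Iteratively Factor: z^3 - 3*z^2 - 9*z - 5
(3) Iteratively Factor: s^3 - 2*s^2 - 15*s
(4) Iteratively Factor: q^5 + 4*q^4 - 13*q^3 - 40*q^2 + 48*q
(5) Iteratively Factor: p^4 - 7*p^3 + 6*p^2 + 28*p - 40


(1) = (o - 3)*(o^2 - 8*o + 16) = (o - 4)*(o - 3)*(o - 4)
(2) = (z - 5)*(z^2 + 2*z + 1) = (z - 5)*(z + 1)*(z + 1)
(3) = (s - 5)*(s^2 + 3*s) = s*(s - 5)*(s + 3)
(4) = (q - 3)*(q^4 + 7*q^3 + 8*q^2 - 16*q) = (q - 3)*(q + 4)*(q^3 + 3*q^2 - 4*q) = (q - 3)*(q - 1)*(q + 4)*(q^2 + 4*q) = (q - 3)*(q - 1)*(q + 4)^2*(q)
(5) = (p - 2)*(p^3 - 5*p^2 - 4*p + 20) = (p - 2)^2*(p^2 - 3*p - 10) = (p - 2)^2*(p + 2)*(p - 5)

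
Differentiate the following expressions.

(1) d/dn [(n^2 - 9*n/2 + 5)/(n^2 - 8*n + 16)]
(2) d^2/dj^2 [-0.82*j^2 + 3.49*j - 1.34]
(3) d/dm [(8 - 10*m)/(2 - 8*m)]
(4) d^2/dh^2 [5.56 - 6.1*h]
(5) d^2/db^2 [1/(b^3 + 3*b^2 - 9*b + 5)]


(1) = (16 - 7*n)/(2*(n^3 - 12*n^2 + 48*n - 64))
(2) = -1.64000000000000
(3) = 11/(4*m - 1)^2
(4) = 0
(5) = 12*(b^2 + 6*b + 11)/(b^7 + 11*b^6 + 21*b^5 - 89*b^4 - 109*b^3 + 465*b^2 - 425*b + 125)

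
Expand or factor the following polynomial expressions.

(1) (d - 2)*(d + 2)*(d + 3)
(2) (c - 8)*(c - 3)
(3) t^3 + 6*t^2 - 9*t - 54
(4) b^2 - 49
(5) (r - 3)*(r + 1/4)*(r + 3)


(1) = d^3 + 3*d^2 - 4*d - 12
(2) = c^2 - 11*c + 24
(3) = (t - 3)*(t + 3)*(t + 6)
(4) = (b - 7)*(b + 7)
(5) = r^3 + r^2/4 - 9*r - 9/4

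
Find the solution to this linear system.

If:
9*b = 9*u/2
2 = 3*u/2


Then:
b = 2/3
u = 4/3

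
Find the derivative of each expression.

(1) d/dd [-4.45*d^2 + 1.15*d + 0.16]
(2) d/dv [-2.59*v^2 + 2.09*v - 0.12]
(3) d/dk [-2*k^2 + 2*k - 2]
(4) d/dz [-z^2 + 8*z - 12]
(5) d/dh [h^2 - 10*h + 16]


(1) = 1.15 - 8.9*d
(2) = 2.09 - 5.18*v
(3) = 2 - 4*k
(4) = 8 - 2*z
(5) = 2*h - 10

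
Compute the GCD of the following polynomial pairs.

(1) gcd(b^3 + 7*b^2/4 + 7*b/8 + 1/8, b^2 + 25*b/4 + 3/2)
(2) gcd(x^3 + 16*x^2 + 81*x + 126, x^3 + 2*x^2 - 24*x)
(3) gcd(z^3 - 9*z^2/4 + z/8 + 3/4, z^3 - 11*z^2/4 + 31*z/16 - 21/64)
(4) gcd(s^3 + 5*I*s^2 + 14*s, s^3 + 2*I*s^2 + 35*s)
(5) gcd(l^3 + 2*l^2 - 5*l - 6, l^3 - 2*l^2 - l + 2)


(1) = b + 1/4
(2) = x + 6
(3) = z - 3/4
(4) = gcd(s*(s - 2*I)*(s + 7*I), s*(s - 5*I)*(s + 7*I)) = s^2 + 7*I*s
(5) = l^2 - l - 2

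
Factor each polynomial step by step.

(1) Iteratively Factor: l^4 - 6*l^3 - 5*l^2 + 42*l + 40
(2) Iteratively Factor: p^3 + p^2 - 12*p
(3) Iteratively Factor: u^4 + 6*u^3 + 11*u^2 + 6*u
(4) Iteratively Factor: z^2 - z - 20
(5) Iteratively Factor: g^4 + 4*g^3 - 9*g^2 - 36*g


(1) = (l + 2)*(l^3 - 8*l^2 + 11*l + 20) = (l - 4)*(l + 2)*(l^2 - 4*l - 5) = (l - 5)*(l - 4)*(l + 2)*(l + 1)
(2) = (p)*(p^2 + p - 12) = p*(p + 4)*(p - 3)
(3) = (u + 1)*(u^3 + 5*u^2 + 6*u) = u*(u + 1)*(u^2 + 5*u + 6) = u*(u + 1)*(u + 3)*(u + 2)
(4) = (z - 5)*(z + 4)
(5) = (g + 3)*(g^3 + g^2 - 12*g) = (g + 3)*(g + 4)*(g^2 - 3*g) = (g - 3)*(g + 3)*(g + 4)*(g)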